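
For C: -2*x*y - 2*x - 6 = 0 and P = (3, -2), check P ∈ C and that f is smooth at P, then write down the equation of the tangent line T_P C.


Tangent line at P: 2*x - 6*y - 18 = 0.

Step 1: f(3, -2) = 0, so P lies on C.
Step 2: partial derivatives
  f_x(x, y) = -2*y - 2, f_y(x, y) = -2*x.
  f_x(P) = 2, f_y(P) = -6 (gradient nonzero, so P is smooth).
Step 3: tangent line at P: 2·(x − 3) + -6·(y − -2) = 0.
Expanding: 2*x - 6*y - 18 = 0.


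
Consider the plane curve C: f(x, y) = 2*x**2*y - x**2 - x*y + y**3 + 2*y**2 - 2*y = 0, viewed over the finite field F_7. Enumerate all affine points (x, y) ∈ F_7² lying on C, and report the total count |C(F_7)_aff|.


Affine F_7-points: {(0, 0), (1, 4), (2, 6), (3, 1), (3, 5), (3, 6), (5, 1), (5, 2)}; count = 8.

For each of the 49 pairs (x, y) ∈ F_7², evaluate f(x, y) mod 7. Record the zeros.
  x = 0: [0↦0, 1↦1, 2↦5, 3↦4, 4↦4, 5↦4, 6↦3]  zeros at y ∈ {0}
  x = 1: [0↦6, 1↦1, 2↦6, 3↦6, 4↦0, 5↦1, 6↦1]  zeros at y ∈ {4}
  x = 2: [0↦3, 1↦3, 2↦6, 3↦4, 4↦3, 5↦2, 6↦0]  zeros at y ∈ {6}
  x = 3: [0↦5, 1↦0, 2↦5, 3↦5, 4↦6, 5↦0, 6↦0]  zeros at y ∈ {1, 5, 6}
  x = 4: [0↦5, 1↦6, 2↦3, 3↦2, 4↦2, 5↦2, 6↦1]  zeros at y ∈ ∅
  x = 5: [0↦3, 1↦0, 2↦0, 3↦2, 4↦5, 5↦1, 6↦3]  zeros at y ∈ {1, 2}
  x = 6: [0↦6, 1↦3, 2↦3, 3↦5, 4↦1, 5↦4, 6↦6]  zeros at y ∈ ∅
Collecting zeros: affine points = {(0, 0), (1, 4), (2, 6), (3, 1), (3, 5), (3, 6), (5, 1), (5, 2)}.
Total count |C(F_7)_aff| = 8.


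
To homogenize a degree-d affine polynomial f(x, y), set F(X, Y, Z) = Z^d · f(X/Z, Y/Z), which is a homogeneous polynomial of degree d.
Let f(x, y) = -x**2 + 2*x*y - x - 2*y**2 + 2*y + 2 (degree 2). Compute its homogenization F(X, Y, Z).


F(X, Y, Z) = -X**2 + 2*X*Y - X*Z - 2*Y**2 + 2*Y*Z + 2*Z**2

deg(f) = 2.
Substitute x = X/Z, y = Y/Z into f, then multiply by Z^2.
  monomial -1·x^2·y^0 ↦ -1·X^2·Y^0·Z^0.
  monomial 2·x^1·y^1 ↦ 2·X^1·Y^1·Z^0.
  monomial -1·x^1·y^0 ↦ -1·X^1·Y^0·Z^1.
  monomial -2·x^0·y^2 ↦ -2·X^0·Y^2·Z^0.
  monomial 2·x^0·y^1 ↦ 2·X^0·Y^1·Z^1.
  monomial 2·x^0·y^0 ↦ 2·X^0·Y^0·Z^2.
Collecting: F(X, Y, Z) = -X**2 + 2*X*Y - X*Z - 2*Y**2 + 2*Y*Z + 2*Z**2.


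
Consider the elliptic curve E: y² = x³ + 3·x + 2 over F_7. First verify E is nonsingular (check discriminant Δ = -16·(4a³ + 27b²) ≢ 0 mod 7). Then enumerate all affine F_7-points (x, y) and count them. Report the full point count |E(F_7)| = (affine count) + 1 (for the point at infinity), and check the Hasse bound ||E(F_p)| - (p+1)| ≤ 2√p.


Affine points = {(0, 3), (0, 4), (2, 3), (2, 4), (4, 1), (4, 6), (5, 3), (5, 4)}; affine count = 8; |E(F_7)| = 9.

Discriminant check: Δ ∝ 4a³ + 27b² = 4·3³ + 27·2² = 4·27 + 27·4 ≡ 6 (mod 7). Nonzero ⇒ E is nonsingular.
For each x ∈ F_7, compute rhs = x³ + 3·x + 2 mod 7, then count y ∈ F_7 with y² ≡ rhs.
  x = 0: rhs = 2, matching y values: 3, 4 (2 points).
  x = 1: rhs = 6, matching y values: none (0 points).
  x = 2: rhs = 2, matching y values: 3, 4 (2 points).
  x = 3: rhs = 3, matching y values: none (0 points).
  x = 4: rhs = 1, matching y values: 1, 6 (2 points).
  x = 5: rhs = 2, matching y values: 3, 4 (2 points).
  x = 6: rhs = 5, matching y values: none (0 points).
Total affine count: 8.
Full point count |E(F_7)| = 8 + 1 = 9.
Hasse bound: |9 − (7+1)| = |1| = 1 ≤ 2√7 ≈ 5.2915 ✓.


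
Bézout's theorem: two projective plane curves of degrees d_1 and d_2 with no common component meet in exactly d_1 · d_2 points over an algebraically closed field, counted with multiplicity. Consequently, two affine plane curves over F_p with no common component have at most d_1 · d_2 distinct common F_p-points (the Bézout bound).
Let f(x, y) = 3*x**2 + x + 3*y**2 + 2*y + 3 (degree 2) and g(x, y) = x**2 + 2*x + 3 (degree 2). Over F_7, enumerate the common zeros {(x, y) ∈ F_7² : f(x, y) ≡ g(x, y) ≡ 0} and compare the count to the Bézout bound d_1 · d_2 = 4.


Common zeros: ∅; count = 0; Bézout bound = 4.

deg(f) = 2, deg(g) = 2, so Bézout bound = 4.
Scan x ∈ F_7. For each x, list the y ∈ F_7 with f(x, y) ≡ 0 and those with g(x, y) ≡ 0 (mod 7); the common zeros in that column are the intersection.
  x = 0: f ≡ 0 at y ∈ ∅; g ≡ 0 at y ∈ ∅; common: ∅.
  x = 1: f ≡ 0 at y ∈ {0, 4}; g ≡ 0 at y ∈ ∅; common: ∅.
  x = 2: f ≡ 0 at y ∈ ∅; g ≡ 0 at y ∈ ∅; common: ∅.
  x = 3: f ≡ 0 at y ∈ {2}; g ≡ 0 at y ∈ ∅; common: ∅.
  x = 4: f ≡ 0 at y ∈ {5, 6}; g ≡ 0 at y ∈ ∅; common: ∅.
  x = 5: f ≡ 0 at y ∈ {5, 6}; g ≡ 0 at y ∈ ∅; common: ∅.
  x = 6: f ≡ 0 at y ∈ {2}; g ≡ 0 at y ∈ ∅; common: ∅.
Collecting: common zeros = ∅, so the count is 0.
Comparison with the Bézout bound: 0 ≤ 4 = deg(f)·deg(g), as expected for curves with no common component (the affine F_7-count falls short of the bound because intersections may lie at infinity, over extension fields, or carry multiplicity).


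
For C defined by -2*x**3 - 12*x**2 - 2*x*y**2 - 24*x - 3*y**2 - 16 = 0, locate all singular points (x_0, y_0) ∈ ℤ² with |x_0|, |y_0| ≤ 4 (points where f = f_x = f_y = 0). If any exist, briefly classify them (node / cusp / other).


Singular points: {(-2, 0)}; classification: cusp.

Compute partial derivatives:
  f_x = -6*x**2 - 24*x - 2*y**2 - 24.
  f_y = -4*x*y - 6*y.
Scan x_0 ∈ {−4, ..., 4}. For each x_0, f_y(x_0, y) is a polynomial in y; find its integer roots y ∈ {−4, ..., 4}, then test f_x and f at those candidates.
  x = -4: f_y(-4, y) = 10*y; vanishes at y ∈ {0}. (-4, 0): f_x = -24 ≠ 0.
  x = -3: f_y(-3, y) = 6*y; vanishes at y ∈ {0}. (-3, 0): f_x = -6 ≠ 0.
  x = -2: f_y(-2, y) = 2*y; vanishes at y ∈ {0}. (-2, 0): f_x = 0, f = 0 — SINGULAR.
  x = -1: f_y(-1, y) = -2*y; vanishes at y ∈ {0}. (-1, 0): f_x = -6 ≠ 0.
  x = 0: f_y(0, y) = -6*y; vanishes at y ∈ {0}. (0, 0): f_x = -24 ≠ 0.
  x = 1: f_y(1, y) = -10*y; vanishes at y ∈ {0}. (1, 0): f_x = -54 ≠ 0.
  x = 2: f_y(2, y) = -14*y; vanishes at y ∈ {0}. (2, 0): f_x = -96 ≠ 0.
  x = 3: f_y(3, y) = -18*y; vanishes at y ∈ {0}. (3, 0): f_x = -150 ≠ 0.
  x = 4: f_y(4, y) = -22*y; vanishes at y ∈ {0}. (4, 0): f_x = -216 ≠ 0.
Only singular point on the grid: (-2, 0).
Classify: substitute x = -2 + u, y = 0 + v and expand: f = -2*u**3 - 2*u*v**2 + v**2.
No constant or linear terms (consistent with a singular point). Quadratic part: v**2. Cubic part: -2*u**3 - 2*u*v**2.
The quadratic part v**2 is a perfect square, so there is a single (double) tangent line v = 0, i.e. y = 0. Restricting the cubic part to that line (v = 0) leaves -2*u**3 ≠ 0, so f is not divisible by v and the branch is v² ≈ 2*u**3 to lowest order — this is a cusp.
Classification: cusp.


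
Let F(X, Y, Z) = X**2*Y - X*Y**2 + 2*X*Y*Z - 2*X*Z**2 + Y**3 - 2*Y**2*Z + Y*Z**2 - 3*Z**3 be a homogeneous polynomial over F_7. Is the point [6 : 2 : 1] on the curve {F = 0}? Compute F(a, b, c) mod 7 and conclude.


F(6,2,1) ≡ 3 (mod 7); P is NOT on the curve.

Evaluate F(6, 2, 1) term-by-term (mod 7).
  X**2*Y ↦ 1·36·2·1 = 72
  -X*Y**2 ↦ -1·6·4·1 = -24
  2*X*Y*Z ↦ 2·6·2·1 = 24
  -2*X*Z**2 ↦ -2·6·1·1 = -12
  Y**3 ↦ 1·1·8·1 = 8
  -2*Y**2*Z ↦ -2·1·4·1 = -8
  Y*Z**2 ↦ 1·1·2·1 = 2
  -3*Z**3 ↦ -3·1·1·1 = -3
Sum: F(6, 2, 1) = (72) + (-24) + (24) + (-12) + (8) + (-8) + (2) + (-3) = 59.
Reducing mod 7: 59 ≡ 3 (mod 7).
Since F(a, b, c) ≡ 3 ≠ 0 (mod 7), P does NOT lie on the curve.


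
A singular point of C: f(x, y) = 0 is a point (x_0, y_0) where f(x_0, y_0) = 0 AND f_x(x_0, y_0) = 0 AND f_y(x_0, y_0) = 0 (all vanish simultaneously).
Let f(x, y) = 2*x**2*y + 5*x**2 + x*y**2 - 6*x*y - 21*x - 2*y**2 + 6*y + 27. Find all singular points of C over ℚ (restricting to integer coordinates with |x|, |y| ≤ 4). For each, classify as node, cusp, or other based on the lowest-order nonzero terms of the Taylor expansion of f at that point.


Singular points: {(3, -3)}; classification: node.

Compute partial derivatives:
  f_x = 4*x*y + 10*x + y**2 - 6*y - 21.
  f_y = 2*x**2 + 2*x*y - 6*x - 4*y + 6.
Scan x_0 ∈ {−4, ..., 4}. For each x_0, f_y(x_0, y) is a polynomial in y; find its integer roots y ∈ {−4, ..., 4}, then test f_x and f at those candidates.
  x = -4: f_y(-4, y) = 62 - 12*y; no integer root y with |y| ≤ 4.
  x = -3: f_y(-3, y) = 42 - 10*y; no integer root y with |y| ≤ 4.
  x = -2: f_y(-2, y) = 26 - 8*y; no integer root y with |y| ≤ 4.
  x = -1: f_y(-1, y) = 14 - 6*y; no integer root y with |y| ≤ 4.
  x = 0: f_y(0, y) = 6 - 4*y; no integer root y with |y| ≤ 4.
  x = 1: f_y(1, y) = 2 - 2*y; vanishes at y ∈ {1}. (1, 1): f_x = -12 ≠ 0.
  x = 2: f_y(2, y) = 2; no integer root y with |y| ≤ 4.
  x = 3: f_y(3, y) = 2*y + 6; vanishes at y ∈ {-3}. (3, -3): f_x = 0, f = 0 — SINGULAR.
  x = 4: f_y(4, y) = 4*y + 14; no integer root y with |y| ≤ 4.
Only singular point on the grid: (3, -3).
Classify: substitute x = 3 + u, y = -3 + v and expand: f = 2*u**2*v - u**2 + u*v**2 + v**2.
No constant or linear terms (consistent with a singular point). Quadratic part: -u**2 + v**2. Cubic part: 2*u**2*v + u*v**2.
The quadratic part v**2 - u**2 = (v − u)(v + u) splits into two distinct linear factors, so there are two distinct tangent lines y − -3 = ±(x − 3) — this is a node (ordinary double point).
Classification: node.


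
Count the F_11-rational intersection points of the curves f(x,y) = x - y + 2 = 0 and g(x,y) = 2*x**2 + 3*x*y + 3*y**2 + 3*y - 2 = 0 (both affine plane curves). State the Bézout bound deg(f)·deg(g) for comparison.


Common zeros: ∅; count = 0; Bézout bound = 2.

deg(f) = 1, deg(g) = 2, so Bézout bound = 2.
Scan x ∈ F_11. For each x, list the y ∈ F_11 with f(x, y) ≡ 0 and those with g(x, y) ≡ 0 (mod 11); the common zeros in that column are the intersection.
  x = 0: f ≡ 0 at y ∈ {2}; g ≡ 0 at y ∈ {5}; common: ∅.
  x = 1: f ≡ 0 at y ∈ {3}; g ≡ 0 at y ∈ {0, 9}; common: ∅.
  x = 2: f ≡ 0 at y ∈ {4}; g ≡ 0 at y ∈ {9, 10}; common: ∅.
  x = 3: f ≡ 0 at y ∈ {5}; g ≡ 0 at y ∈ ∅; common: ∅.
  x = 4: f ≡ 0 at y ∈ {6}; g ≡ 0 at y ∈ ∅; common: ∅.
  x = 5: f ≡ 0 at y ∈ {7}; g ≡ 0 at y ∈ {6, 10}; common: ∅.
  x = 6: f ≡ 0 at y ∈ {8}; g ≡ 0 at y ∈ ∅; common: ∅.
  x = 7: f ≡ 0 at y ∈ {9}; g ≡ 0 at y ∈ ∅; common: ∅.
  x = 8: f ≡ 0 at y ∈ {10}; g ≡ 0 at y ∈ {6, 7}; common: ∅.
  x = 9: f ≡ 0 at y ∈ {0}; g ≡ 0 at y ∈ {5, 7}; common: ∅.
  x = 10: f ≡ 0 at y ∈ {1}; g ≡ 0 at y ∈ {0}; common: ∅.
Collecting: common zeros = ∅, so the count is 0.
Comparison with the Bézout bound: 0 ≤ 2 = deg(f)·deg(g), as expected for curves with no common component (the affine F_11-count falls short of the bound because intersections may lie at infinity, over extension fields, or carry multiplicity).


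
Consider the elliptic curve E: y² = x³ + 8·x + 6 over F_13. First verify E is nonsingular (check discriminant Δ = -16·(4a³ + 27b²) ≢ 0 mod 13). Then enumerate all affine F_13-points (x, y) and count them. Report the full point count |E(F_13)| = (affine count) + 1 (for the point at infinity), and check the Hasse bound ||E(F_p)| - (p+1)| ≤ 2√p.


Affine points = {(2, 2), (2, 11), (6, 6), (6, 7), (8, 6), (8, 7), (9, 1), (9, 12), (12, 6), (12, 7)}; affine count = 10; |E(F_13)| = 11.

Discriminant check: Δ ∝ 4a³ + 27b² = 4·8³ + 27·6² = 4·512 + 27·36 ≡ 4 (mod 13). Nonzero ⇒ E is nonsingular.
For each x ∈ F_13, compute rhs = x³ + 8·x + 6 mod 13, then count y ∈ F_13 with y² ≡ rhs.
  x = 0: rhs = 6, matching y values: none (0 points).
  x = 1: rhs = 2, matching y values: none (0 points).
  x = 2: rhs = 4, matching y values: 2, 11 (2 points).
  x = 3: rhs = 5, matching y values: none (0 points).
  x = 4: rhs = 11, matching y values: none (0 points).
  x = 5: rhs = 2, matching y values: none (0 points).
  x = 6: rhs = 10, matching y values: 6, 7 (2 points).
  x = 7: rhs = 2, matching y values: none (0 points).
  x = 8: rhs = 10, matching y values: 6, 7 (2 points).
  x = 9: rhs = 1, matching y values: 1, 12 (2 points).
  x = 10: rhs = 7, matching y values: none (0 points).
  x = 11: rhs = 8, matching y values: none (0 points).
  x = 12: rhs = 10, matching y values: 6, 7 (2 points).
Total affine count: 10.
Full point count |E(F_13)| = 10 + 1 = 11.
Hasse bound: |11 − (13+1)| = |-3| = 3 ≤ 2√13 ≈ 7.2111 ✓.


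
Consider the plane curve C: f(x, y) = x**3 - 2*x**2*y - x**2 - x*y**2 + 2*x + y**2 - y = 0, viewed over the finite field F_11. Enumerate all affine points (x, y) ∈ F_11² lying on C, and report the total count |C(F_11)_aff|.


Affine F_11-points: {(0, 0), (0, 1), (1, 8), (2, 4), (2, 9), (3, 2), (3, 5), (4, 2), (4, 9), (5, 0), (5, 1), (7, 0), (9, 1), (9, 2)}; count = 14.

For each of the 121 pairs (x, y) ∈ F_11², evaluate f(x, y) mod 11. Record the zeros.
  x = 0: [0↦0, 1↦0, 2↦2, 3↦6, 4↦1, 5↦9, 6↦8, 7↦9, 8↦1, 9↦6, 10↦2]  zeros at y ∈ {0, 1}
  x = 1: [0↦2, 1↦10, 2↦7, 3↦4, 4↦1, 5↦9, 6↦6, 7↦3, 8↦0, 9↦8, 10↦5]  zeros at y ∈ {8}
  x = 2: [0↦8, 1↦9, 2↦8, 3↦5, 4↦0, 5↦4, 6↦6, 7↦6, 8↦4, 9↦0, 10↦5]  zeros at y ∈ {4, 9}
  x = 3: [0↦2, 1↦3, 2↦0, 3↦4, 4↦4, 5↦0, 6↦3, 7↦2, 8↦8, 9↦10, 10↦8]  zeros at y ∈ {2, 5}
  x = 4: [0↦1, 1↦9, 2↦0, 3↦7, 4↦8, 5↦3, 6↦3, 7↦8, 8↦7, 9↦0, 10↦9]  zeros at y ∈ {2, 9}
  x = 5: [0↦0, 1↦0, 2↦3, 3↦9, 4↦7, 5↦8, 6↦1, 7↦8, 8↦7, 9↦9, 10↦3]  zeros at y ∈ {0, 1}
  x = 6: [0↦5, 1↦4, 2↦4, 3↦5, 4↦7, 5↦10, 6↦3, 7↦8, 8↦3, 9↦10, 10↦7]  zeros at y ∈ ∅
  x = 7: [0↦0, 1↦5, 2↦9, 3↦1, 4↦3, 5↦4, 6↦4, 7↦3, 8↦1, 9↦9, 10↦5]  zeros at y ∈ {0}
  x = 8: [0↦2, 1↦9, 2↦2, 3↦3, 4↦1, 5↦7, 6↦10, 7↦10, 8↦7, 9↦1, 10↦3]  zeros at y ∈ ∅
  x = 9: [0↦6, 1↦0, 2↦0, 3↦6, 4↦7, 5↦3, 6↦5, 7↦2, 8↦5, 9↦3, 10↦7]  zeros at y ∈ {1, 2}
  x = 10: [0↦7, 1↦6, 2↦9, 3↦5, 4↦5, 5↦9, 6↦6, 7↦7, 8↦1, 9↦10, 10↦1]  zeros at y ∈ ∅
Collecting zeros: affine points = {(0, 0), (0, 1), (1, 8), (2, 4), (2, 9), (3, 2), (3, 5), (4, 2), (4, 9), (5, 0), (5, 1), (7, 0), (9, 1), (9, 2)}.
Total count |C(F_11)_aff| = 14.


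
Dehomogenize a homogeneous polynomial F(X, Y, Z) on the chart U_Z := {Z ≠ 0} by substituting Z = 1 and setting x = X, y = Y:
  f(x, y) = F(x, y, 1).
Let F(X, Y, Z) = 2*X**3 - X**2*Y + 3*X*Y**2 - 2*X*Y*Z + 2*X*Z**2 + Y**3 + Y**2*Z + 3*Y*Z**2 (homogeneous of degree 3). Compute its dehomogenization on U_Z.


f(x, y) = 2*x**3 - x**2*y + 3*x*y**2 - 2*x*y + 2*x + y**3 + y**2 + 3*y

On U_Z we set Z = 1. Each monomial c·X^i·Y^j·Z^k in F becomes c·x^i·y^j·1^k = c·x^i·y^j.
Substituting Z = 1: F(X, Y, 1) = 2*x**3 - x**2*y + 3*x*y**2 - 2*x*y + 2*x + y**3 + y**2 + 3*y.
Note: deg(f) ≤ deg(F) = 3; strict inequality happens when F is divisible by Z (lost terms).


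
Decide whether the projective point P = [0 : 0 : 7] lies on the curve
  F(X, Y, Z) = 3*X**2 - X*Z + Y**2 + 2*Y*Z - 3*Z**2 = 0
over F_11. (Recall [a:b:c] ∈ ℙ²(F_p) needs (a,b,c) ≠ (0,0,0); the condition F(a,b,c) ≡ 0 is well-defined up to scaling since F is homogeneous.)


F(0,0,7) ≡ 7 (mod 11); P is NOT on the curve.

Evaluate F(0, 0, 7) term-by-term (mod 11).
  3*X**2 ↦ 3·0·1·1 = 0
  -X*Z ↦ -1·0·1·7 = 0
  Y**2 ↦ 1·1·0·1 = 0
  2*Y*Z ↦ 2·1·0·7 = 0
  -3*Z**2 ↦ -3·1·1·49 = -147
Sum: F(0, 0, 7) = (0) + (0) + (0) + (0) + (-147) = -147.
Reducing mod 11: -147 ≡ 7 (mod 11).
Since F(a, b, c) ≡ 7 ≠ 0 (mod 11), P does NOT lie on the curve.


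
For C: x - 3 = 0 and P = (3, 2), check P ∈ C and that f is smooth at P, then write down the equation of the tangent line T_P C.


Tangent line at P: x - 3 = 0.

Step 1: f(3, 2) = 0, so P lies on C.
Step 2: partial derivatives
  f_x(x, y) = 1, f_y(x, y) = 0.
  f_x(P) = 1, f_y(P) = 0 (gradient nonzero, so P is smooth).
Step 3: tangent line at P: 1·(x − 3) + 0·(y − 2) = 0.
Expanding: x - 3 = 0.


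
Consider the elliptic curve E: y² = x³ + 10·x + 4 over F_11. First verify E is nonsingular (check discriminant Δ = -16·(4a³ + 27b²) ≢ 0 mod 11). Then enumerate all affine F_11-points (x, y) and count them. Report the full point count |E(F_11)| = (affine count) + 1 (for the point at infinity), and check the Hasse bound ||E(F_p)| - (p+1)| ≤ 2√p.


Affine points = {(0, 2), (0, 9), (1, 2), (1, 9), (4, 3), (4, 8), (5, 5), (5, 6), (6, 4), (6, 7), (9, 3), (9, 8), (10, 2), (10, 9)}; affine count = 14; |E(F_11)| = 15.

Discriminant check: Δ ∝ 4a³ + 27b² = 4·10³ + 27·4² = 4·1000 + 27·16 ≡ 10 (mod 11). Nonzero ⇒ E is nonsingular.
For each x ∈ F_11, compute rhs = x³ + 10·x + 4 mod 11, then count y ∈ F_11 with y² ≡ rhs.
  x = 0: rhs = 4, matching y values: 2, 9 (2 points).
  x = 1: rhs = 4, matching y values: 2, 9 (2 points).
  x = 2: rhs = 10, matching y values: none (0 points).
  x = 3: rhs = 6, matching y values: none (0 points).
  x = 4: rhs = 9, matching y values: 3, 8 (2 points).
  x = 5: rhs = 3, matching y values: 5, 6 (2 points).
  x = 6: rhs = 5, matching y values: 4, 7 (2 points).
  x = 7: rhs = 10, matching y values: none (0 points).
  x = 8: rhs = 2, matching y values: none (0 points).
  x = 9: rhs = 9, matching y values: 3, 8 (2 points).
  x = 10: rhs = 4, matching y values: 2, 9 (2 points).
Total affine count: 14.
Full point count |E(F_11)| = 14 + 1 = 15.
Hasse bound: |15 − (11+1)| = |3| = 3 ≤ 2√11 ≈ 6.6332 ✓.


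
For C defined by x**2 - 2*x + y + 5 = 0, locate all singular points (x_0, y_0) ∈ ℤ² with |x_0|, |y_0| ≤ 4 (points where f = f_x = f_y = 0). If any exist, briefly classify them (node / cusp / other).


No singular points in the scanned grid; C is smooth there.

Compute partial derivatives:
  f_x = 2*x - 2.
  f_y = 1.
f_y = 1 is a nonzero constant, so f_y never vanishes: no point (x, y) can satisfy f = f_x = f_y = 0. In particular no (x, y) ∈ {−4, ..., 4}² is singular; the curve is smooth.


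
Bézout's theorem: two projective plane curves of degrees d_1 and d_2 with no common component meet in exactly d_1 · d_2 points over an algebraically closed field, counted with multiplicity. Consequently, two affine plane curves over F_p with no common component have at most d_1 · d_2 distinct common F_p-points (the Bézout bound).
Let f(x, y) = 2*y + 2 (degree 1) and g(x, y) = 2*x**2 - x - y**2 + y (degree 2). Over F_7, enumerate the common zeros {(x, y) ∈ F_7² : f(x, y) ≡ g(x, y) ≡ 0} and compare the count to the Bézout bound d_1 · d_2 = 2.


Common zeros: ∅; count = 0; Bézout bound = 2.

deg(f) = 1, deg(g) = 2, so Bézout bound = 2.
Scan x ∈ F_7. For each x, list the y ∈ F_7 with f(x, y) ≡ 0 and those with g(x, y) ≡ 0 (mod 7); the common zeros in that column are the intersection.
  x = 0: f ≡ 0 at y ∈ {6}; g ≡ 0 at y ∈ {0, 1}; common: ∅.
  x = 1: f ≡ 0 at y ∈ {6}; g ≡ 0 at y ∈ ∅; common: ∅.
  x = 2: f ≡ 0 at y ∈ {6}; g ≡ 0 at y ∈ {3, 5}; common: ∅.
  x = 3: f ≡ 0 at y ∈ {6}; g ≡ 0 at y ∈ ∅; common: ∅.
  x = 4: f ≡ 0 at y ∈ {6}; g ≡ 0 at y ∈ {0, 1}; common: ∅.
  x = 5: f ≡ 0 at y ∈ {6}; g ≡ 0 at y ∈ ∅; common: ∅.
  x = 6: f ≡ 0 at y ∈ {6}; g ≡ 0 at y ∈ ∅; common: ∅.
Collecting: common zeros = ∅, so the count is 0.
Comparison with the Bézout bound: 0 ≤ 2 = deg(f)·deg(g), as expected for curves with no common component (the affine F_7-count falls short of the bound because intersections may lie at infinity, over extension fields, or carry multiplicity).


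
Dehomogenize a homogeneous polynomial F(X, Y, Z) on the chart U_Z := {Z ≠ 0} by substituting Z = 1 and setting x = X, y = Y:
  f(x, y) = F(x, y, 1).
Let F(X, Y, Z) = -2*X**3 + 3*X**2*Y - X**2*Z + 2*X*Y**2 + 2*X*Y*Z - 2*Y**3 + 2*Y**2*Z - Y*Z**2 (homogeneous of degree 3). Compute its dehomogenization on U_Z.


f(x, y) = -2*x**3 + 3*x**2*y - x**2 + 2*x*y**2 + 2*x*y - 2*y**3 + 2*y**2 - y

On U_Z we set Z = 1. Each monomial c·X^i·Y^j·Z^k in F becomes c·x^i·y^j·1^k = c·x^i·y^j.
Substituting Z = 1: F(X, Y, 1) = -2*x**3 + 3*x**2*y - x**2 + 2*x*y**2 + 2*x*y - 2*y**3 + 2*y**2 - y.
Note: deg(f) ≤ deg(F) = 3; strict inequality happens when F is divisible by Z (lost terms).


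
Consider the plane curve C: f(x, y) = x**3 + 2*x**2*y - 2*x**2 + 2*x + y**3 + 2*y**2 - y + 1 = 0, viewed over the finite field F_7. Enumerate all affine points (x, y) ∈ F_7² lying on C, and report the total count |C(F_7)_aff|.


Affine F_7-points: {(1, 5), (2, 2), (3, 3), (3, 6), (4, 2), (4, 5), (5, 4), (6, 1), (6, 2)}; count = 9.

For each of the 49 pairs (x, y) ∈ F_7², evaluate f(x, y) mod 7. Record the zeros.
  x = 0: [0↦1, 1↦3, 2↦1, 3↦1, 4↦2, 5↦3, 6↦3]  zeros at y ∈ ∅
  x = 1: [0↦2, 1↦6, 2↦6, 3↦1, 4↦4, 5↦0, 6↦2]  zeros at y ∈ {5}
  x = 2: [0↦5, 1↦1, 2↦0, 3↦1, 4↦3, 5↦5, 6↦6]  zeros at y ∈ {2}
  x = 3: [0↦2, 1↦1, 2↦3, 3↦0, 4↦5, 5↦3, 6↦0]  zeros at y ∈ {3, 6}
  x = 4: [0↦6, 1↦5, 2↦0, 3↦4, 4↦2, 5↦0, 6↦4]  zeros at y ∈ {2, 5}
  x = 5: [0↦2, 1↦5, 2↦4, 3↦5, 4↦0, 5↦2, 6↦3]  zeros at y ∈ {4}
  x = 6: [0↦3, 1↦0, 2↦0, 3↦2, 4↦5, 5↦1, 6↦3]  zeros at y ∈ {1, 2}
Collecting zeros: affine points = {(1, 5), (2, 2), (3, 3), (3, 6), (4, 2), (4, 5), (5, 4), (6, 1), (6, 2)}.
Total count |C(F_7)_aff| = 9.


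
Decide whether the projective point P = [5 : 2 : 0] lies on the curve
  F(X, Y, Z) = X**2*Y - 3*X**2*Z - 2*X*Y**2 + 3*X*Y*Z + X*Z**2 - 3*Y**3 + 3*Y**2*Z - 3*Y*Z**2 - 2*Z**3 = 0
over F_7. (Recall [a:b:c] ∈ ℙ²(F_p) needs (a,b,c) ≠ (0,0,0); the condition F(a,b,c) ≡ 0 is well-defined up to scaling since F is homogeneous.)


F(5,2,0) ≡ 0 (mod 7); P is on the curve.

Evaluate F(5, 2, 0) term-by-term (mod 7).
  X**2*Y ↦ 1·25·2·1 = 50
  -3*X**2*Z ↦ -3·25·1·0 = 0
  -2*X*Y**2 ↦ -2·5·4·1 = -40
  3*X*Y*Z ↦ 3·5·2·0 = 0
  X*Z**2 ↦ 1·5·1·0 = 0
  -3*Y**3 ↦ -3·1·8·1 = -24
  3*Y**2*Z ↦ 3·1·4·0 = 0
  -3*Y*Z**2 ↦ -3·1·2·0 = 0
  -2*Z**3 ↦ -2·1·1·0 = 0
Sum: F(5, 2, 0) = (50) + (0) + (-40) + (0) + (0) + (-24) + (0) + (0) + (0) = -14.
Reducing mod 7: -14 ≡ 0 (mod 7).
Since F(a, b, c) ≡ 0 (mod 7), P lies on the curve.


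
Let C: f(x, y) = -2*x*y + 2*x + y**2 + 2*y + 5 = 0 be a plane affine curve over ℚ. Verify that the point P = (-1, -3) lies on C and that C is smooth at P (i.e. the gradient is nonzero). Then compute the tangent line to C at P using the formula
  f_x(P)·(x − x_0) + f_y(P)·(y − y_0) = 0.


Tangent line at P: 8*x - 2*y + 2 = 0.

Step 1: f(-1, -3) = 0, so P lies on C.
Step 2: partial derivatives
  f_x(x, y) = 2 - 2*y, f_y(x, y) = -2*x + 2*y + 2.
  f_x(P) = 8, f_y(P) = -2 (gradient nonzero, so P is smooth).
Step 3: tangent line at P: 8·(x − -1) + -2·(y − -3) = 0.
Expanding: 8*x - 2*y + 2 = 0.


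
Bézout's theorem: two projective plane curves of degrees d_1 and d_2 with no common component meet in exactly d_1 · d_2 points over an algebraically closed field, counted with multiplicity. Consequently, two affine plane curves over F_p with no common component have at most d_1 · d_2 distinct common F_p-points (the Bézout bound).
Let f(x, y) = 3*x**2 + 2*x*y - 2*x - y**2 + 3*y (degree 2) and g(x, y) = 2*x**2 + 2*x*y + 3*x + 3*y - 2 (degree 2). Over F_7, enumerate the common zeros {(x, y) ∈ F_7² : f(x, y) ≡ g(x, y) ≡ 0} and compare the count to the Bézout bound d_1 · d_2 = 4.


Common zeros: {(0, 3)}; count = 1; Bézout bound = 4.

deg(f) = 2, deg(g) = 2, so Bézout bound = 4.
Scan x ∈ F_7. For each x, list the y ∈ F_7 with f(x, y) ≡ 0 and those with g(x, y) ≡ 0 (mod 7); the common zeros in that column are the intersection.
  x = 0: f ≡ 0 at y ∈ {0, 3}; g ≡ 0 at y ∈ {3}; common: {3}.
  x = 1: f ≡ 0 at y ∈ {2, 3}; g ≡ 0 at y ∈ {5}; common: ∅.
  x = 2: f ≡ 0 at y ∈ {1, 6}; g ≡ 0 at y ∈ ∅; common: ∅.
  x = 3: f ≡ 0 at y ∈ {0, 2}; g ≡ 0 at y ∈ {5}; common: ∅.
  x = 4: f ≡ 0 at y ∈ {5, 6}; g ≡ 0 at y ∈ {0}; common: ∅.
  x = 5: f ≡ 0 at y ∈ {1, 5}; g ≡ 0 at y ∈ {0}; common: ∅.
  x = 6: f ≡ 0 at y ∈ {4}; g ≡ 0 at y ∈ {3}; common: ∅.
Collecting: common zeros = {(0, 3)}, so the count is 1.
Comparison with the Bézout bound: 1 ≤ 4 = deg(f)·deg(g), as expected for curves with no common component (the affine F_7-count falls short of the bound because intersections may lie at infinity, over extension fields, or carry multiplicity).


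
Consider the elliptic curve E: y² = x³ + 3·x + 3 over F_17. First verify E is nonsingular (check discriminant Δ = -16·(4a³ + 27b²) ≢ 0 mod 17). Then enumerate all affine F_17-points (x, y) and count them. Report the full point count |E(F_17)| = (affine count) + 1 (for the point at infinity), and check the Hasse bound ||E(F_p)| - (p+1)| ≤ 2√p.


Affine points = {(2, 0), (6, 4), (6, 13), (10, 8), (10, 9), (12, 4), (12, 13), (14, 1), (14, 16), (16, 4), (16, 13)}; affine count = 11; |E(F_17)| = 12.

Discriminant check: Δ ∝ 4a³ + 27b² = 4·3³ + 27·3² = 4·27 + 27·9 ≡ 11 (mod 17). Nonzero ⇒ E is nonsingular.
For each x ∈ F_17, compute rhs = x³ + 3·x + 3 mod 17, then count y ∈ F_17 with y² ≡ rhs.
  x = 0: rhs = 3, matching y values: none (0 points).
  x = 1: rhs = 7, matching y values: none (0 points).
  x = 2: rhs = 0, matching y values: 0 (1 points).
  x = 3: rhs = 5, matching y values: none (0 points).
  x = 4: rhs = 11, matching y values: none (0 points).
  x = 5: rhs = 7, matching y values: none (0 points).
  x = 6: rhs = 16, matching y values: 4, 13 (2 points).
  x = 7: rhs = 10, matching y values: none (0 points).
  x = 8: rhs = 12, matching y values: none (0 points).
  x = 9: rhs = 11, matching y values: none (0 points).
  x = 10: rhs = 13, matching y values: 8, 9 (2 points).
  x = 11: rhs = 7, matching y values: none (0 points).
  x = 12: rhs = 16, matching y values: 4, 13 (2 points).
  x = 13: rhs = 12, matching y values: none (0 points).
  x = 14: rhs = 1, matching y values: 1, 16 (2 points).
  x = 15: rhs = 6, matching y values: none (0 points).
  x = 16: rhs = 16, matching y values: 4, 13 (2 points).
Total affine count: 11.
Full point count |E(F_17)| = 11 + 1 = 12.
Hasse bound: |12 − (17+1)| = |-6| = 6 ≤ 2√17 ≈ 8.2462 ✓.


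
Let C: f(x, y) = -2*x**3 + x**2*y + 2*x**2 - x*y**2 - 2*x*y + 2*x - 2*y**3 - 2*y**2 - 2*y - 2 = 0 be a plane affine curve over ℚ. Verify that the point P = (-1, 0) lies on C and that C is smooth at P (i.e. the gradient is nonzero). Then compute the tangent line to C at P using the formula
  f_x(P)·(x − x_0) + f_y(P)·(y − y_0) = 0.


Tangent line at P: -8*x + y - 8 = 0.

Step 1: f(-1, 0) = 0, so P lies on C.
Step 2: partial derivatives
  f_x(x, y) = -6*x**2 + 2*x*y + 4*x - y**2 - 2*y + 2, f_y(x, y) = x**2 - 2*x*y - 2*x - 6*y**2 - 4*y - 2.
  f_x(P) = -8, f_y(P) = 1 (gradient nonzero, so P is smooth).
Step 3: tangent line at P: -8·(x − -1) + 1·(y − 0) = 0.
Expanding: -8*x + y - 8 = 0.


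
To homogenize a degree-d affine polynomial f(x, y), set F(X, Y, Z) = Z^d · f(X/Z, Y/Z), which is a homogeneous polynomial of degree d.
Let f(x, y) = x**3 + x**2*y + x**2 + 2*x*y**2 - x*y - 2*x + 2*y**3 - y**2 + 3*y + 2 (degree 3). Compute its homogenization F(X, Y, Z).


F(X, Y, Z) = X**3 + X**2*Y + X**2*Z + 2*X*Y**2 - X*Y*Z - 2*X*Z**2 + 2*Y**3 - Y**2*Z + 3*Y*Z**2 + 2*Z**3

deg(f) = 3.
Substitute x = X/Z, y = Y/Z into f, then multiply by Z^3.
  monomial 1·x^3·y^0 ↦ 1·X^3·Y^0·Z^0.
  monomial 1·x^2·y^1 ↦ 1·X^2·Y^1·Z^0.
  monomial 1·x^2·y^0 ↦ 1·X^2·Y^0·Z^1.
  monomial 2·x^1·y^2 ↦ 2·X^1·Y^2·Z^0.
  monomial -1·x^1·y^1 ↦ -1·X^1·Y^1·Z^1.
  monomial -2·x^1·y^0 ↦ -2·X^1·Y^0·Z^2.
  monomial 2·x^0·y^3 ↦ 2·X^0·Y^3·Z^0.
  monomial -1·x^0·y^2 ↦ -1·X^0·Y^2·Z^1.
  monomial 3·x^0·y^1 ↦ 3·X^0·Y^1·Z^2.
  monomial 2·x^0·y^0 ↦ 2·X^0·Y^0·Z^3.
Collecting: F(X, Y, Z) = X**3 + X**2*Y + X**2*Z + 2*X*Y**2 - X*Y*Z - 2*X*Z**2 + 2*Y**3 - Y**2*Z + 3*Y*Z**2 + 2*Z**3.


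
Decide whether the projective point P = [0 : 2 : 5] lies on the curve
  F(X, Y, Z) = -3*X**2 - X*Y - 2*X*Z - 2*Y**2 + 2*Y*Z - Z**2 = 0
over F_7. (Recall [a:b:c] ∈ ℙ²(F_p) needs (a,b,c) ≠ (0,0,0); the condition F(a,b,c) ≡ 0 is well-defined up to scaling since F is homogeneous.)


F(0,2,5) ≡ 1 (mod 7); P is NOT on the curve.

Evaluate F(0, 2, 5) term-by-term (mod 7).
  -3*X**2 ↦ -3·0·1·1 = 0
  -X*Y ↦ -1·0·2·1 = 0
  -2*X*Z ↦ -2·0·1·5 = 0
  -2*Y**2 ↦ -2·1·4·1 = -8
  2*Y*Z ↦ 2·1·2·5 = 20
  -Z**2 ↦ -1·1·1·25 = -25
Sum: F(0, 2, 5) = (0) + (0) + (0) + (-8) + (20) + (-25) = -13.
Reducing mod 7: -13 ≡ 1 (mod 7).
Since F(a, b, c) ≡ 1 ≠ 0 (mod 7), P does NOT lie on the curve.


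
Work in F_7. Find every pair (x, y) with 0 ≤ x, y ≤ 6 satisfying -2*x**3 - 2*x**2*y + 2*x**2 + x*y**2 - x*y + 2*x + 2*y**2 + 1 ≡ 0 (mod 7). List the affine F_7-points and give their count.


Affine F_7-points: {(1, 3), (1, 5), (2, 2), (2, 4), (5, 0)}; count = 5.

For each of the 49 pairs (x, y) ∈ F_7², evaluate f(x, y) mod 7. Record the zeros.
  x = 0: [0↦1, 1↦3, 2↦2, 3↦5, 4↦5, 5↦2, 6↦3]  zeros at y ∈ ∅
  x = 1: [0↦3, 1↦3, 2↦2, 3↦0, 4↦4, 5↦0, 6↦2]  zeros at y ∈ {3, 5}
  x = 2: [0↦4, 1↦5, 2↦0, 3↦3, 4↦0, 5↦5, 6↦4]  zeros at y ∈ {2, 4}
  x = 3: [0↦6, 1↦4, 2↦5, 3↦2, 4↦2, 5↦5, 6↦4]  zeros at y ∈ ∅
  x = 4: [0↦4, 1↦2, 2↦5, 3↦6, 4↦5, 5↦2, 6↦4]  zeros at y ∈ ∅
  x = 5: [0↦0, 1↦1, 2↦2, 3↦3, 4↦4, 5↦5, 6↦6]  zeros at y ∈ {0}
  x = 6: [0↦3, 1↦3, 2↦5, 3↦2, 4↦1, 5↦2, 6↦5]  zeros at y ∈ ∅
Collecting zeros: affine points = {(1, 3), (1, 5), (2, 2), (2, 4), (5, 0)}.
Total count |C(F_7)_aff| = 5.


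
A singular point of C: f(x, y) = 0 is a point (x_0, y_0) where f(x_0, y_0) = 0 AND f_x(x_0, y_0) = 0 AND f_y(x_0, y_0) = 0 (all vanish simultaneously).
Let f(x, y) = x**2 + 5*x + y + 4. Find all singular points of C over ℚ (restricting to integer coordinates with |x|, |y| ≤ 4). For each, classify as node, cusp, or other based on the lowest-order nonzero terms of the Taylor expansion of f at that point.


No singular points in the scanned grid; C is smooth there.

Compute partial derivatives:
  f_x = 2*x + 5.
  f_y = 1.
f_y = 1 is a nonzero constant, so f_y never vanishes: no point (x, y) can satisfy f = f_x = f_y = 0. In particular no (x, y) ∈ {−4, ..., 4}² is singular; the curve is smooth.


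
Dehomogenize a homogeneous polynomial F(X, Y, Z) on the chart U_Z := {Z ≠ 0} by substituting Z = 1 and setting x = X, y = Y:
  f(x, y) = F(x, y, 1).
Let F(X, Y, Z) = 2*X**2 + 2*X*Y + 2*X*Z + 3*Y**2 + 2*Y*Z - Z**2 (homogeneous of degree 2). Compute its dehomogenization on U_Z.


f(x, y) = 2*x**2 + 2*x*y + 2*x + 3*y**2 + 2*y - 1

On U_Z we set Z = 1. Each monomial c·X^i·Y^j·Z^k in F becomes c·x^i·y^j·1^k = c·x^i·y^j.
Substituting Z = 1: F(X, Y, 1) = 2*x**2 + 2*x*y + 2*x + 3*y**2 + 2*y - 1.
Note: deg(f) ≤ deg(F) = 2; strict inequality happens when F is divisible by Z (lost terms).


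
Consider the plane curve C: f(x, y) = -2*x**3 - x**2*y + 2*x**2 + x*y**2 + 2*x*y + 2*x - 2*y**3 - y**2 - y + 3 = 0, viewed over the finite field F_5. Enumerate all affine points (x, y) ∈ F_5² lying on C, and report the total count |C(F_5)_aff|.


Affine F_5-points: {(0, 4), (1, 0), (2, 2), (3, 3), (4, 0)}; count = 5.

For each of the 25 pairs (x, y) ∈ F_5², evaluate f(x, y) mod 5. Record the zeros.
  x = 0: [0↦3, 1↦4, 2↦1, 3↦2, 4↦0]  zeros at y ∈ {4}
  x = 1: [0↦0, 1↦3, 2↦4, 3↦1, 4↦2]  zeros at y ∈ {0}
  x = 2: [0↦4, 1↦2, 2↦0, 3↦1, 4↦3]  zeros at y ∈ {2}
  x = 3: [0↦3, 1↦4, 2↦2, 3↦0, 4↦1]  zeros at y ∈ {3}
  x = 4: [0↦0, 1↦2, 2↦3, 3↦1, 4↦4]  zeros at y ∈ {0}
Collecting zeros: affine points = {(0, 4), (1, 0), (2, 2), (3, 3), (4, 0)}.
Total count |C(F_5)_aff| = 5.


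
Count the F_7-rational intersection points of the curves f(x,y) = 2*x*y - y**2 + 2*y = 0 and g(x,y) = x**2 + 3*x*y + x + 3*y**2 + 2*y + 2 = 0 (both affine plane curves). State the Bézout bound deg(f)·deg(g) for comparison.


Common zeros: {(3, 0), (3, 1), (4, 3)}; count = 3; Bézout bound = 4.

deg(f) = 2, deg(g) = 2, so Bézout bound = 4.
Scan x ∈ F_7. For each x, list the y ∈ F_7 with f(x, y) ≡ 0 and those with g(x, y) ≡ 0 (mod 7); the common zeros in that column are the intersection.
  x = 0: f ≡ 0 at y ∈ {0, 2}; g ≡ 0 at y ∈ {1, 3}; common: ∅.
  x = 1: f ≡ 0 at y ∈ {0, 4}; g ≡ 0 at y ∈ ∅; common: ∅.
  x = 2: f ≡ 0 at y ∈ {0, 6}; g ≡ 0 at y ∈ ∅; common: ∅.
  x = 3: f ≡ 0 at y ∈ {0, 1}; g ≡ 0 at y ∈ {0, 1}; common: {0, 1}.
  x = 4: f ≡ 0 at y ∈ {0, 3}; g ≡ 0 at y ∈ {3, 4}; common: {3}.
  x = 5: f ≡ 0 at y ∈ {0, 5}; g ≡ 0 at y ∈ ∅; common: ∅.
  x = 6: f ≡ 0 at y ∈ {0}; g ≡ 0 at y ∈ ∅; common: ∅.
Collecting: common zeros = {(3, 0), (3, 1), (4, 3)}, so the count is 3.
Comparison with the Bézout bound: 3 ≤ 4 = deg(f)·deg(g), as expected for curves with no common component (the affine F_7-count falls short of the bound because intersections may lie at infinity, over extension fields, or carry multiplicity).


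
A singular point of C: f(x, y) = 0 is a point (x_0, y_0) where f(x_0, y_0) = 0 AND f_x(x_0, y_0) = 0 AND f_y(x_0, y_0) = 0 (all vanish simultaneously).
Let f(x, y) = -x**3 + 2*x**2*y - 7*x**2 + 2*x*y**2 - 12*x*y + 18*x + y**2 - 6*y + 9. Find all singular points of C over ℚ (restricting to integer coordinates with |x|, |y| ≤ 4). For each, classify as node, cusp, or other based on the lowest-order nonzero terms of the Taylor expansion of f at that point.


Singular points: {(0, 3)}; classification: node.

Compute partial derivatives:
  f_x = -3*x**2 + 4*x*y - 14*x + 2*y**2 - 12*y + 18.
  f_y = 2*x**2 + 4*x*y - 12*x + 2*y - 6.
Scan x_0 ∈ {−4, ..., 4}. For each x_0, f_y(x_0, y) is a polynomial in y; find its integer roots y ∈ {−4, ..., 4}, then test f_x and f at those candidates.
  x = -4: f_y(-4, y) = 74 - 14*y; no integer root y with |y| ≤ 4.
  x = -3: f_y(-3, y) = 48 - 10*y; no integer root y with |y| ≤ 4.
  x = -2: f_y(-2, y) = 26 - 6*y; no integer root y with |y| ≤ 4.
  x = -1: f_y(-1, y) = 8 - 2*y; vanishes at y ∈ {4}. (-1, 4): f_x = -3 ≠ 0.
  x = 0: f_y(0, y) = 2*y - 6; vanishes at y ∈ {3}. (0, 3): f_x = 0, f = 0 — SINGULAR.
  x = 1: f_y(1, y) = 6*y - 16; no integer root y with |y| ≤ 4.
  x = 2: f_y(2, y) = 10*y - 22; no integer root y with |y| ≤ 4.
  x = 3: f_y(3, y) = 14*y - 24; no integer root y with |y| ≤ 4.
  x = 4: f_y(4, y) = 18*y - 22; no integer root y with |y| ≤ 4.
Only singular point on the grid: (0, 3).
Classify: substitute x = 0 + u, y = 3 + v and expand: f = -u**3 + 2*u**2*v - u**2 + 2*u*v**2 + v**2.
No constant or linear terms (consistent with a singular point). Quadratic part: -u**2 + v**2. Cubic part: -u**3 + 2*u**2*v + 2*u*v**2.
The quadratic part v**2 - u**2 = (v − u)(v + u) splits into two distinct linear factors, so there are two distinct tangent lines y − 3 = ±(x − 0) — this is a node (ordinary double point).
Classification: node.


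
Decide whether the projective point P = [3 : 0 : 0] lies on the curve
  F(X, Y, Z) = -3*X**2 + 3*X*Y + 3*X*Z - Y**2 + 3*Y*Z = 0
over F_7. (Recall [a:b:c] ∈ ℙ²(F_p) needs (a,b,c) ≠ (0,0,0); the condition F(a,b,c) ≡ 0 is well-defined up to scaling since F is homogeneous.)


F(3,0,0) ≡ 1 (mod 7); P is NOT on the curve.

Evaluate F(3, 0, 0) term-by-term (mod 7).
  -3*X**2 ↦ -3·9·1·1 = -27
  3*X*Y ↦ 3·3·0·1 = 0
  3*X*Z ↦ 3·3·1·0 = 0
  -Y**2 ↦ -1·1·0·1 = 0
  3*Y*Z ↦ 3·1·0·0 = 0
Sum: F(3, 0, 0) = (-27) + (0) + (0) + (0) + (0) = -27.
Reducing mod 7: -27 ≡ 1 (mod 7).
Since F(a, b, c) ≡ 1 ≠ 0 (mod 7), P does NOT lie on the curve.


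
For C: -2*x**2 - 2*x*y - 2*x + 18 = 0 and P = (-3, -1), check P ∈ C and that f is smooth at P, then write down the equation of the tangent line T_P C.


Tangent line at P: 12*x + 6*y + 42 = 0.

Step 1: f(-3, -1) = 0, so P lies on C.
Step 2: partial derivatives
  f_x(x, y) = -4*x - 2*y - 2, f_y(x, y) = -2*x.
  f_x(P) = 12, f_y(P) = 6 (gradient nonzero, so P is smooth).
Step 3: tangent line at P: 12·(x − -3) + 6·(y − -1) = 0.
Expanding: 12*x + 6*y + 42 = 0.


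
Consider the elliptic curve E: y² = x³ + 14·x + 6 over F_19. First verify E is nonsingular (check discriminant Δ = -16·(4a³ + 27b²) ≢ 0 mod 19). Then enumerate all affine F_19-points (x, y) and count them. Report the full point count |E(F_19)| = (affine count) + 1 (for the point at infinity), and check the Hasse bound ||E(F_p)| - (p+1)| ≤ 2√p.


Affine points = {(0, 5), (0, 14), (2, 2), (2, 17), (5, 7), (5, 12), (9, 5), (9, 14), (10, 5), (10, 14), (11, 3), (11, 16), (14, 1), (14, 18), (15, 0)}; affine count = 15; |E(F_19)| = 16.

Discriminant check: Δ ∝ 4a³ + 27b² = 4·14³ + 27·6² = 4·2744 + 27·36 ≡ 16 (mod 19). Nonzero ⇒ E is nonsingular.
For each x ∈ F_19, compute rhs = x³ + 14·x + 6 mod 19, then count y ∈ F_19 with y² ≡ rhs.
  x = 0: rhs = 6, matching y values: 5, 14 (2 points).
  x = 1: rhs = 2, matching y values: none (0 points).
  x = 2: rhs = 4, matching y values: 2, 17 (2 points).
  x = 3: rhs = 18, matching y values: none (0 points).
  x = 4: rhs = 12, matching y values: none (0 points).
  x = 5: rhs = 11, matching y values: 7, 12 (2 points).
  x = 6: rhs = 2, matching y values: none (0 points).
  x = 7: rhs = 10, matching y values: none (0 points).
  x = 8: rhs = 3, matching y values: none (0 points).
  x = 9: rhs = 6, matching y values: 5, 14 (2 points).
  x = 10: rhs = 6, matching y values: 5, 14 (2 points).
  x = 11: rhs = 9, matching y values: 3, 16 (2 points).
  x = 12: rhs = 2, matching y values: none (0 points).
  x = 13: rhs = 10, matching y values: none (0 points).
  x = 14: rhs = 1, matching y values: 1, 18 (2 points).
  x = 15: rhs = 0, matching y values: 0 (1 points).
  x = 16: rhs = 13, matching y values: none (0 points).
  x = 17: rhs = 8, matching y values: none (0 points).
  x = 18: rhs = 10, matching y values: none (0 points).
Total affine count: 15.
Full point count |E(F_19)| = 15 + 1 = 16.
Hasse bound: |16 − (19+1)| = |-4| = 4 ≤ 2√19 ≈ 8.7178 ✓.


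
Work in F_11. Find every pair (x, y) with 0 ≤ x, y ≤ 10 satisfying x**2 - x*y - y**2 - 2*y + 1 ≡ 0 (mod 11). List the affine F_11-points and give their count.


Affine F_11-points: {(2, 1), (2, 6), (4, 6), (4, 10), (6, 4), (6, 10), (9, 4), (9, 7), (10, 1), (10, 9)}; count = 10.

For each of the 121 pairs (x, y) ∈ F_11², evaluate f(x, y) mod 11. Record the zeros.
  x = 0: [0↦1, 1↦9, 2↦4, 3↦8, 4↦10, 5↦10, 6↦8, 7↦4, 8↦9, 9↦1, 10↦2]  zeros at y ∈ ∅
  x = 1: [0↦2, 1↦9, 2↦3, 3↦6, 4↦7, 5↦6, 6↦3, 7↦9, 8↦2, 9↦4, 10↦4]  zeros at y ∈ ∅
  x = 2: [0↦5, 1↦0, 2↦4, 3↦6, 4↦6, 5↦4, 6↦0, 7↦5, 8↦8, 9↦9, 10↦8]  zeros at y ∈ {1, 6}
  x = 3: [0↦10, 1↦4, 2↦7, 3↦8, 4↦7, 5↦4, 6↦10, 7↦3, 8↦5, 9↦5, 10↦3]  zeros at y ∈ ∅
  x = 4: [0↦6, 1↦10, 2↦1, 3↦1, 4↦10, 5↦6, 6↦0, 7↦3, 8↦4, 9↦3, 10↦0]  zeros at y ∈ {6, 10}
  x = 5: [0↦4, 1↦7, 2↦8, 3↦7, 4↦4, 5↦10, 6↦3, 7↦5, 8↦5, 9↦3, 10↦10]  zeros at y ∈ ∅
  x = 6: [0↦4, 1↦6, 2↦6, 3↦4, 4↦0, 5↦5, 6↦8, 7↦9, 8↦8, 9↦5, 10↦0]  zeros at y ∈ {4, 10}
  x = 7: [0↦6, 1↦7, 2↦6, 3↦3, 4↦9, 5↦2, 6↦4, 7↦4, 8↦2, 9↦9, 10↦3]  zeros at y ∈ ∅
  x = 8: [0↦10, 1↦10, 2↦8, 3↦4, 4↦9, 5↦1, 6↦2, 7↦1, 8↦9, 9↦4, 10↦8]  zeros at y ∈ ∅
  x = 9: [0↦5, 1↦4, 2↦1, 3↦7, 4↦0, 5↦2, 6↦2, 7↦0, 8↦7, 9↦1, 10↦4]  zeros at y ∈ {4, 7}
  x = 10: [0↦2, 1↦0, 2↦7, 3↦1, 4↦4, 5↦5, 6↦4, 7↦1, 8↦7, 9↦0, 10↦2]  zeros at y ∈ {1, 9}
Collecting zeros: affine points = {(2, 1), (2, 6), (4, 6), (4, 10), (6, 4), (6, 10), (9, 4), (9, 7), (10, 1), (10, 9)}.
Total count |C(F_11)_aff| = 10.


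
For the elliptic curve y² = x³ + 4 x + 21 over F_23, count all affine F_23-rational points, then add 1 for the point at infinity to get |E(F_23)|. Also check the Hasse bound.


Affine points = {(1, 7), (1, 16), (4, 3), (4, 20), (6, 10), (6, 13), (7, 1), (7, 22), (8, 6), (8, 17), (9, 2), (9, 21), (10, 7), (10, 16), (11, 4), (11, 19), (12, 7), (12, 16), (13, 4), (13, 19), (15, 11), (15, 12), (16, 8), (16, 15), (22, 4), (22, 19)}; affine count = 26; |E(F_23)| = 27.

Discriminant check: Δ ∝ 4a³ + 27b² = 4·4³ + 27·21² = 4·64 + 27·441 ≡ 19 (mod 23). Nonzero ⇒ E is nonsingular.
For each x ∈ F_23, compute rhs = x³ + 4·x + 21 mod 23, then count y ∈ F_23 with y² ≡ rhs.
  x = 0: rhs = 21, matching y values: none (0 points).
  x = 1: rhs = 3, matching y values: 7, 16 (2 points).
  x = 2: rhs = 14, matching y values: none (0 points).
  x = 3: rhs = 14, matching y values: none (0 points).
  x = 4: rhs = 9, matching y values: 3, 20 (2 points).
  x = 5: rhs = 5, matching y values: none (0 points).
  x = 6: rhs = 8, matching y values: 10, 13 (2 points).
  x = 7: rhs = 1, matching y values: 1, 22 (2 points).
  x = 8: rhs = 13, matching y values: 6, 17 (2 points).
  x = 9: rhs = 4, matching y values: 2, 21 (2 points).
  x = 10: rhs = 3, matching y values: 7, 16 (2 points).
  x = 11: rhs = 16, matching y values: 4, 19 (2 points).
  x = 12: rhs = 3, matching y values: 7, 16 (2 points).
  x = 13: rhs = 16, matching y values: 4, 19 (2 points).
  x = 14: rhs = 15, matching y values: none (0 points).
  x = 15: rhs = 6, matching y values: 11, 12 (2 points).
  x = 16: rhs = 18, matching y values: 8, 15 (2 points).
  x = 17: rhs = 11, matching y values: none (0 points).
  x = 18: rhs = 14, matching y values: none (0 points).
  x = 19: rhs = 10, matching y values: none (0 points).
  x = 20: rhs = 5, matching y values: none (0 points).
  x = 21: rhs = 5, matching y values: none (0 points).
  x = 22: rhs = 16, matching y values: 4, 19 (2 points).
Total affine count: 26.
Full point count |E(F_23)| = 26 + 1 = 27.
Hasse bound: |27 − (23+1)| = |3| = 3 ≤ 2√23 ≈ 9.5917 ✓.
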